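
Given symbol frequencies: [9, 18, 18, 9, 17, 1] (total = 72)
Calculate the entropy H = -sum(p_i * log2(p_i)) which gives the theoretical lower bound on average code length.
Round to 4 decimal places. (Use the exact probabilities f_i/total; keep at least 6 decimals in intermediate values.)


Per-symbol terms -p_i * log2(p_i) with p_i = f_i/72:
  p = 9/72 = 0.125000: log2(p) = -3.000000, -p*log2(p) = 0.375000
  p = 18/72 = 0.250000: log2(p) = -2.000000, -p*log2(p) = 0.500000
  p = 18/72 = 0.250000: log2(p) = -2.000000, -p*log2(p) = 0.500000
  p = 9/72 = 0.125000: log2(p) = -3.000000, -p*log2(p) = 0.375000
  p = 17/72 = 0.236111: log2(p) = -2.082462, -p*log2(p) = 0.491692
  p = 1/72 = 0.013889: log2(p) = -6.169925, -p*log2(p) = 0.085693
H = 0.375000 + 0.500000 + 0.500000 + 0.375000 + 0.491692 + 0.085693 = 2.327385

H = 2.3274 bits/symbol


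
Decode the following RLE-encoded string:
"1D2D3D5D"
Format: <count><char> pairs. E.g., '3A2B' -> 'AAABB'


Expanding each <count><char> pair:
  1D -> 'D'
  2D -> 'DD'
  3D -> 'DDD'
  5D -> 'DDDDD'

Decoded = DDDDDDDDDDD


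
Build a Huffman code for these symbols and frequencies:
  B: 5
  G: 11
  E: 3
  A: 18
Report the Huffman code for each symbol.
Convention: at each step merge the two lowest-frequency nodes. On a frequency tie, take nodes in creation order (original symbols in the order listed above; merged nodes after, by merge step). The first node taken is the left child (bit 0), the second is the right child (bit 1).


Huffman tree construction:
Step 1: Merge E(3) + B(5) = 8
Step 2: Merge (E+B)(8) + G(11) = 19
Step 3: Merge A(18) + ((E+B)+G)(19) = 37
Read each symbol's code off the tree from the root (left child = 0, right child = 1).

Codes:
  B: 101 (length 3)
  G: 11 (length 2)
  E: 100 (length 3)
  A: 0 (length 1)
Average code length: 64/37 = 1.7297 bits/symbol


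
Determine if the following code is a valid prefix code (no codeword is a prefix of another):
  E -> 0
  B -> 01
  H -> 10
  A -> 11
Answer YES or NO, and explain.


Checking each pair (does one codeword prefix another?):
  E='0' vs B='01': prefix -- VIOLATION

NO -- this is NOT a valid prefix code. E (0) is a prefix of B (01).


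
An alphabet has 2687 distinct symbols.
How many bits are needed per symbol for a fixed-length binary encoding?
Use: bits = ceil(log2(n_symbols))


log2(2687) = 11.3918
Bracket: 2^11 = 2048 < 2687 <= 2^12 = 4096
So ceil(log2(2687)) = 12

bits = ceil(log2(2687)) = ceil(11.3918) = 12 bits


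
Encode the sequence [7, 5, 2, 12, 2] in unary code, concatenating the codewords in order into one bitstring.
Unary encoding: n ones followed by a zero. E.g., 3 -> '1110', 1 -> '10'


Encode each number as n ones followed by a terminating 0:
  7 -> 11111110 (8 bits)
  5 -> 111110 (6 bits)
  2 -> 110 (3 bits)
  12 -> 1111111111110 (13 bits)
  2 -> 110 (3 bits)
Total length = 8 + 6 + 3 + 13 + 3 = 33 bits.

Unary([7, 5, 2, 12, 2]) = 111111101111101101111111111110110 (33 bits)


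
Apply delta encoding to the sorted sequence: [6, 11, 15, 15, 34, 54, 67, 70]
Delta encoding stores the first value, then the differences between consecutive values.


First value: 6
Deltas:
  11 - 6 = 5
  15 - 11 = 4
  15 - 15 = 0
  34 - 15 = 19
  54 - 34 = 20
  67 - 54 = 13
  70 - 67 = 3


Delta encoded: [6, 5, 4, 0, 19, 20, 13, 3]


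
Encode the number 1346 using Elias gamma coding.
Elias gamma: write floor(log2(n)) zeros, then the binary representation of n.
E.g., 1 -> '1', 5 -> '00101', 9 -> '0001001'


num_bits = floor(log2(1346)) + 1 = 11
leading_zeros = num_bits - 1 = 10
binary(1346) = 10101000010

Elias gamma(1346) = '0000000000' + '10101000010' = 000000000010101000010 (21 bits)


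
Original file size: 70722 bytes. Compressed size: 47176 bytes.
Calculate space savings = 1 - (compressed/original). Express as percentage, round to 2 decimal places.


ratio = compressed/original = 47176/70722 = 0.667063
savings = 1 - ratio = 1 - 0.667063 = 0.332937
as a percentage: 0.332937 * 100 = 33.29%

Space savings = 1 - 47176/70722 = 33.29%


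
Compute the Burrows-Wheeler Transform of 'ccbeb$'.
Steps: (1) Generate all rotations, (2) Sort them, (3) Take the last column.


Rotations (sorted):
  0: $ccbeb -> last char: b
  1: b$ccbe -> last char: e
  2: beb$cc -> last char: c
  3: cbeb$c -> last char: c
  4: ccbeb$ -> last char: $
  5: eb$ccb -> last char: b


BWT = becc$b


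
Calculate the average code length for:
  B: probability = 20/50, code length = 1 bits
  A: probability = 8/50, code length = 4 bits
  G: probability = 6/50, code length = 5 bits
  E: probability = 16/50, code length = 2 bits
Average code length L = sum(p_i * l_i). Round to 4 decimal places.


Weighted contributions p_i * l_i:
  B: (20/50) * 1 = 20/50
  A: (8/50) * 4 = 32/50
  G: (6/50) * 5 = 30/50
  E: (16/50) * 2 = 32/50
Sum = (20 + 32 + 30 + 32)/50 = 114/50

L = 114/50 = 2.2800 bits/symbol


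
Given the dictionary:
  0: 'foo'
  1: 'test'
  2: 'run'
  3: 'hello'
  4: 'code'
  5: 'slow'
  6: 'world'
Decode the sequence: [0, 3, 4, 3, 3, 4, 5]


Look up each index in the dictionary:
  0 -> 'foo'
  3 -> 'hello'
  4 -> 'code'
  3 -> 'hello'
  3 -> 'hello'
  4 -> 'code'
  5 -> 'slow'

Decoded: "foo hello code hello hello code slow"


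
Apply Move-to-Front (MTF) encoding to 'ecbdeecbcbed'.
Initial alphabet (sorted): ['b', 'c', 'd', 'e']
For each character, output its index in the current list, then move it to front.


MTF encoding:
'e': index 3 in ['b', 'c', 'd', 'e'] -> ['e', 'b', 'c', 'd']
'c': index 2 in ['e', 'b', 'c', 'd'] -> ['c', 'e', 'b', 'd']
'b': index 2 in ['c', 'e', 'b', 'd'] -> ['b', 'c', 'e', 'd']
'd': index 3 in ['b', 'c', 'e', 'd'] -> ['d', 'b', 'c', 'e']
'e': index 3 in ['d', 'b', 'c', 'e'] -> ['e', 'd', 'b', 'c']
'e': index 0 in ['e', 'd', 'b', 'c'] -> ['e', 'd', 'b', 'c']
'c': index 3 in ['e', 'd', 'b', 'c'] -> ['c', 'e', 'd', 'b']
'b': index 3 in ['c', 'e', 'd', 'b'] -> ['b', 'c', 'e', 'd']
'c': index 1 in ['b', 'c', 'e', 'd'] -> ['c', 'b', 'e', 'd']
'b': index 1 in ['c', 'b', 'e', 'd'] -> ['b', 'c', 'e', 'd']
'e': index 2 in ['b', 'c', 'e', 'd'] -> ['e', 'b', 'c', 'd']
'd': index 3 in ['e', 'b', 'c', 'd'] -> ['d', 'e', 'b', 'c']


Output: [3, 2, 2, 3, 3, 0, 3, 3, 1, 1, 2, 3]


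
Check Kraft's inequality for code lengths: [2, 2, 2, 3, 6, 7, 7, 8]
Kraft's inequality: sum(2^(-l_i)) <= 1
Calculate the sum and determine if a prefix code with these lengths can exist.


Sum = 2^(-2) + 2^(-2) + 2^(-2) + 2^(-3) + 2^(-6) + 2^(-7) + 2^(-7) + 2^(-8)
    = 0.25 + 0.25 + 0.25 + 0.125 + 0.015625 + 0.0078125 + 0.0078125 + 0.00390625
    = 233/256 = 0.91015625
Since 0.91015625 <= 1, Kraft's inequality IS satisfied.
A prefix code with these lengths CAN exist.

Kraft sum = 0.91015625. Satisfied.


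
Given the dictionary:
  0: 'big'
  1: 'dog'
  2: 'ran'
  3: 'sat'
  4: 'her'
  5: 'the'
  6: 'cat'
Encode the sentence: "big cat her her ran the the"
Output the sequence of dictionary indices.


Look up each word in the dictionary:
  'big' -> 0
  'cat' -> 6
  'her' -> 4
  'her' -> 4
  'ran' -> 2
  'the' -> 5
  'the' -> 5

Encoded: [0, 6, 4, 4, 2, 5, 5]


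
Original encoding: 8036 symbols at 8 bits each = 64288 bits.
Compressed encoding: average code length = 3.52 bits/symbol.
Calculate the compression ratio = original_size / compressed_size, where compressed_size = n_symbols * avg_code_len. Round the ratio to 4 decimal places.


original_size = n_symbols * orig_bits = 8036 * 8 = 64288 bits
compressed_size = n_symbols * avg_code_len = 8036 * 3.52 = 28286.72 bits
ratio = original_size / compressed_size = 64288 / 28286.72 = 2.2727

Compression ratio = 2.2727


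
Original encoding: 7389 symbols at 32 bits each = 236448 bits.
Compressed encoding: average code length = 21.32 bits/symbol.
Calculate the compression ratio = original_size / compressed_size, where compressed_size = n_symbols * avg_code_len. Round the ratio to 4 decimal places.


original_size = n_symbols * orig_bits = 7389 * 32 = 236448 bits
compressed_size = n_symbols * avg_code_len = 7389 * 21.32 = 157533.48 bits
ratio = original_size / compressed_size = 236448 / 157533.48 = 1.5009

Compression ratio = 1.5009


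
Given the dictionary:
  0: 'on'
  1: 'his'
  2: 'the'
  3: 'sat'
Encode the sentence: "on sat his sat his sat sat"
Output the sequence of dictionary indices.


Look up each word in the dictionary:
  'on' -> 0
  'sat' -> 3
  'his' -> 1
  'sat' -> 3
  'his' -> 1
  'sat' -> 3
  'sat' -> 3

Encoded: [0, 3, 1, 3, 1, 3, 3]


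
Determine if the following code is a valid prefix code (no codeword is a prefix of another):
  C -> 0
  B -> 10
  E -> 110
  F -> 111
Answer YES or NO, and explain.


Checking each pair (does one codeword prefix another?):
  C='0' vs B='10': no prefix
  C='0' vs E='110': no prefix
  C='0' vs F='111': no prefix
  B='10' vs C='0': no prefix
  B='10' vs E='110': no prefix
  B='10' vs F='111': no prefix
  E='110' vs C='0': no prefix
  E='110' vs B='10': no prefix
  E='110' vs F='111': no prefix
  F='111' vs C='0': no prefix
  F='111' vs B='10': no prefix
  F='111' vs E='110': no prefix
No violation found over all pairs.

YES -- this is a valid prefix code. No codeword is a prefix of any other codeword.


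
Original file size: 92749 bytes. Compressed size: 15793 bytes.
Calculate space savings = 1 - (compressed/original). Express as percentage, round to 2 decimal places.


ratio = compressed/original = 15793/92749 = 0.170277
savings = 1 - ratio = 1 - 0.170277 = 0.829723
as a percentage: 0.829723 * 100 = 82.97%

Space savings = 1 - 15793/92749 = 82.97%


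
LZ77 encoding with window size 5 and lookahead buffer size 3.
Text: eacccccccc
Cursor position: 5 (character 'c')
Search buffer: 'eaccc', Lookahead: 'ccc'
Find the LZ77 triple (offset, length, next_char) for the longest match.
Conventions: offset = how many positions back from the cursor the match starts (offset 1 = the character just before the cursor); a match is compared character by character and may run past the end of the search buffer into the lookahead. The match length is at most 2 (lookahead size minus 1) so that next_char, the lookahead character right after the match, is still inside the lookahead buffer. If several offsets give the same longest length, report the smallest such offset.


Try each offset into the search buffer:
  offset=1 (pos 4, char 'c'): match length 2
  offset=2 (pos 3, char 'c'): match length 2
  offset=3 (pos 2, char 'c'): match length 2
  offset=4 (pos 1, char 'a'): match length 0
  offset=5 (pos 0, char 'e'): match length 0
Longest match has length 2, found at offsets 1, 2, 3; take the smallest, offset 1.
next_char = character at position 5 + 2 = 7 -> 'c'

Best match: offset=1, length=2 (matching 'cc' starting at position 4)
LZ77 triple: (1, 2, 'c')


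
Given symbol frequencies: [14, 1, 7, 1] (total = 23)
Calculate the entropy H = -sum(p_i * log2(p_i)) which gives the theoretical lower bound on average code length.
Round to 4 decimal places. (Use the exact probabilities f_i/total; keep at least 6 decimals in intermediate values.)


Per-symbol terms -p_i * log2(p_i) with p_i = f_i/23:
  p = 14/23 = 0.608696: log2(p) = -0.716207, -p*log2(p) = 0.435952
  p = 1/23 = 0.043478: log2(p) = -4.523562, -p*log2(p) = 0.196677
  p = 7/23 = 0.304348: log2(p) = -1.716207, -p*log2(p) = 0.522324
  p = 1/23 = 0.043478: log2(p) = -4.523562, -p*log2(p) = 0.196677
H = 0.435952 + 0.196677 + 0.522324 + 0.196677 = 1.351630

H = 1.3516 bits/symbol


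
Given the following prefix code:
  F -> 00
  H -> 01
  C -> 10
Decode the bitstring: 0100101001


Decoding step by step:
Bits 01 -> H
Bits 00 -> F
Bits 10 -> C
Bits 10 -> C
Bits 01 -> H


Decoded message: HFCCH


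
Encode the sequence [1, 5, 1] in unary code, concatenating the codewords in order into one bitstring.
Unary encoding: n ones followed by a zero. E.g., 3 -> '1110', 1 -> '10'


Encode each number as n ones followed by a terminating 0:
  1 -> 10 (2 bits)
  5 -> 111110 (6 bits)
  1 -> 10 (2 bits)
Total length = 2 + 6 + 2 = 10 bits.

Unary([1, 5, 1]) = 1011111010 (10 bits)


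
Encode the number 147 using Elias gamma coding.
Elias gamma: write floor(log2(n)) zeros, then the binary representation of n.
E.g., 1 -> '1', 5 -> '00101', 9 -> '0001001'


num_bits = floor(log2(147)) + 1 = 8
leading_zeros = num_bits - 1 = 7
binary(147) = 10010011

Elias gamma(147) = '0000000' + '10010011' = 000000010010011 (15 bits)


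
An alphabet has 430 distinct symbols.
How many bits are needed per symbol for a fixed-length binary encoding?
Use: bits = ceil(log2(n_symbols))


log2(430) = 8.7482
Bracket: 2^8 = 256 < 430 <= 2^9 = 512
So ceil(log2(430)) = 9

bits = ceil(log2(430)) = ceil(8.7482) = 9 bits


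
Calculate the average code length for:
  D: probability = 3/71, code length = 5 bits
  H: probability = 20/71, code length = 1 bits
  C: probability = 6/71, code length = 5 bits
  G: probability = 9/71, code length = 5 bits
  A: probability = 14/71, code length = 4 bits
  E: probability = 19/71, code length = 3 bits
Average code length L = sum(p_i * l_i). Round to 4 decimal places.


Weighted contributions p_i * l_i:
  D: (3/71) * 5 = 15/71
  H: (20/71) * 1 = 20/71
  C: (6/71) * 5 = 30/71
  G: (9/71) * 5 = 45/71
  A: (14/71) * 4 = 56/71
  E: (19/71) * 3 = 57/71
Sum = (15 + 20 + 30 + 45 + 56 + 57)/71 = 223/71

L = 223/71 = 3.1408 bits/symbol


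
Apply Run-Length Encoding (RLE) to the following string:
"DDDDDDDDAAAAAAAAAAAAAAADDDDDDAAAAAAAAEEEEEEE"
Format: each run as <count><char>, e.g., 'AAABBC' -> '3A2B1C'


Scanning runs left to right:
  i=0: run of 'D' x 8 -> '8D'
  i=8: run of 'A' x 15 -> '15A'
  i=23: run of 'D' x 6 -> '6D'
  i=29: run of 'A' x 8 -> '8A'
  i=37: run of 'E' x 7 -> '7E'

RLE = 8D15A6D8A7E


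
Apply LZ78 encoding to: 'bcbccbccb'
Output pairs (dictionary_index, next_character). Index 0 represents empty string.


LZ78 encoding steps:
Dictionary: {0: ''}
Step 1: w='' (idx 0), next='b' -> output (0, 'b'), add 'b' as idx 1
Step 2: w='' (idx 0), next='c' -> output (0, 'c'), add 'c' as idx 2
Step 3: w='b' (idx 1), next='c' -> output (1, 'c'), add 'bc' as idx 3
Step 4: w='c' (idx 2), next='b' -> output (2, 'b'), add 'cb' as idx 4
Step 5: w='c' (idx 2), next='c' -> output (2, 'c'), add 'cc' as idx 5
Step 6: w='b' (idx 1), end of input -> output (1, '')


Encoded: [(0, 'b'), (0, 'c'), (1, 'c'), (2, 'b'), (2, 'c'), (1, '')]


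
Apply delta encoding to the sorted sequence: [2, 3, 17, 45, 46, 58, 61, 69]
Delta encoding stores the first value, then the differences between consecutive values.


First value: 2
Deltas:
  3 - 2 = 1
  17 - 3 = 14
  45 - 17 = 28
  46 - 45 = 1
  58 - 46 = 12
  61 - 58 = 3
  69 - 61 = 8


Delta encoded: [2, 1, 14, 28, 1, 12, 3, 8]


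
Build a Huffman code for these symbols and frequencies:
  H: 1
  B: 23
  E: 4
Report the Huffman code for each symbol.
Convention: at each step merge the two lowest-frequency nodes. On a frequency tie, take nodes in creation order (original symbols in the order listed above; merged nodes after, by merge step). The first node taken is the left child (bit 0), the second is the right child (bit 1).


Huffman tree construction:
Step 1: Merge H(1) + E(4) = 5
Step 2: Merge (H+E)(5) + B(23) = 28
Read each symbol's code off the tree from the root (left child = 0, right child = 1).

Codes:
  H: 00 (length 2)
  B: 1 (length 1)
  E: 01 (length 2)
Average code length: 33/28 = 1.1786 bits/symbol


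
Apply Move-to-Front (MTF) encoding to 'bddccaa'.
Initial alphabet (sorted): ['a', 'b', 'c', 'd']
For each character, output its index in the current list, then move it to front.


MTF encoding:
'b': index 1 in ['a', 'b', 'c', 'd'] -> ['b', 'a', 'c', 'd']
'd': index 3 in ['b', 'a', 'c', 'd'] -> ['d', 'b', 'a', 'c']
'd': index 0 in ['d', 'b', 'a', 'c'] -> ['d', 'b', 'a', 'c']
'c': index 3 in ['d', 'b', 'a', 'c'] -> ['c', 'd', 'b', 'a']
'c': index 0 in ['c', 'd', 'b', 'a'] -> ['c', 'd', 'b', 'a']
'a': index 3 in ['c', 'd', 'b', 'a'] -> ['a', 'c', 'd', 'b']
'a': index 0 in ['a', 'c', 'd', 'b'] -> ['a', 'c', 'd', 'b']


Output: [1, 3, 0, 3, 0, 3, 0]


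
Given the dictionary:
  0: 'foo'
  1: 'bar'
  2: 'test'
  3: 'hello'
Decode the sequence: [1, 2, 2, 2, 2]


Look up each index in the dictionary:
  1 -> 'bar'
  2 -> 'test'
  2 -> 'test'
  2 -> 'test'
  2 -> 'test'

Decoded: "bar test test test test"


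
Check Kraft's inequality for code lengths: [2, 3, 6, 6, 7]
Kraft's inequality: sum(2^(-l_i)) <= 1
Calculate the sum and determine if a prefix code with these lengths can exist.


Sum = 2^(-2) + 2^(-3) + 2^(-6) + 2^(-6) + 2^(-7)
    = 0.25 + 0.125 + 0.015625 + 0.015625 + 0.0078125
    = 53/128 = 0.4140625
Since 0.4140625 <= 1, Kraft's inequality IS satisfied.
A prefix code with these lengths CAN exist.

Kraft sum = 0.4140625. Satisfied.


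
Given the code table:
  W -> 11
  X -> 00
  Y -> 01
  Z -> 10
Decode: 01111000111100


Decoding:
01 -> Y
11 -> W
10 -> Z
00 -> X
11 -> W
11 -> W
00 -> X


Result: YWZXWWX


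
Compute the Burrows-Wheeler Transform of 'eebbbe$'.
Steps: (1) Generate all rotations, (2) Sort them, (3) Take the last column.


Rotations (sorted):
  0: $eebbbe -> last char: e
  1: bbbe$ee -> last char: e
  2: bbe$eeb -> last char: b
  3: be$eebb -> last char: b
  4: e$eebbb -> last char: b
  5: ebbbe$e -> last char: e
  6: eebbbe$ -> last char: $


BWT = eebbbe$


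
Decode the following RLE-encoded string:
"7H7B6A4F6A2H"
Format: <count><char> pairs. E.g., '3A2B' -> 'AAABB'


Expanding each <count><char> pair:
  7H -> 'HHHHHHH'
  7B -> 'BBBBBBB'
  6A -> 'AAAAAA'
  4F -> 'FFFF'
  6A -> 'AAAAAA'
  2H -> 'HH'

Decoded = HHHHHHHBBBBBBBAAAAAAFFFFAAAAAAHH


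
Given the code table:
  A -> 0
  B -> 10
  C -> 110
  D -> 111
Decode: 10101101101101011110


Decoding:
10 -> B
10 -> B
110 -> C
110 -> C
110 -> C
10 -> B
111 -> D
10 -> B


Result: BBCCCBDB


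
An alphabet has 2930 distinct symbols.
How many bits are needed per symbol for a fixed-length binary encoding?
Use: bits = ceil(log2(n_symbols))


log2(2930) = 11.5167
Bracket: 2^11 = 2048 < 2930 <= 2^12 = 4096
So ceil(log2(2930)) = 12

bits = ceil(log2(2930)) = ceil(11.5167) = 12 bits


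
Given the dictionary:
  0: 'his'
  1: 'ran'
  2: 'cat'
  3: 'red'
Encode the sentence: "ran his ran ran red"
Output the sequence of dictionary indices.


Look up each word in the dictionary:
  'ran' -> 1
  'his' -> 0
  'ran' -> 1
  'ran' -> 1
  'red' -> 3

Encoded: [1, 0, 1, 1, 3]


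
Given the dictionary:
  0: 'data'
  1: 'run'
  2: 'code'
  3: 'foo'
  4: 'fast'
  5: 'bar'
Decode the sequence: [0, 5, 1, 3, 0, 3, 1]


Look up each index in the dictionary:
  0 -> 'data'
  5 -> 'bar'
  1 -> 'run'
  3 -> 'foo'
  0 -> 'data'
  3 -> 'foo'
  1 -> 'run'

Decoded: "data bar run foo data foo run"


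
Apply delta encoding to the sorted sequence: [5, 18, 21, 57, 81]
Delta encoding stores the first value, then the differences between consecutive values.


First value: 5
Deltas:
  18 - 5 = 13
  21 - 18 = 3
  57 - 21 = 36
  81 - 57 = 24


Delta encoded: [5, 13, 3, 36, 24]


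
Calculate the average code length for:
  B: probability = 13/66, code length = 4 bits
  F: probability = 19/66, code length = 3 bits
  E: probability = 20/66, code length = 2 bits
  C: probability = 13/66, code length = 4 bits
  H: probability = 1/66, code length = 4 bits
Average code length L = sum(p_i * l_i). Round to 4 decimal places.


Weighted contributions p_i * l_i:
  B: (13/66) * 4 = 52/66
  F: (19/66) * 3 = 57/66
  E: (20/66) * 2 = 40/66
  C: (13/66) * 4 = 52/66
  H: (1/66) * 4 = 4/66
Sum = (52 + 57 + 40 + 52 + 4)/66 = 205/66

L = 205/66 = 3.1061 bits/symbol


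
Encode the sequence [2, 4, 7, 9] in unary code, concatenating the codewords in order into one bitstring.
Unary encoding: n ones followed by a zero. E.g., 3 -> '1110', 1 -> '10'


Encode each number as n ones followed by a terminating 0:
  2 -> 110 (3 bits)
  4 -> 11110 (5 bits)
  7 -> 11111110 (8 bits)
  9 -> 1111111110 (10 bits)
Total length = 3 + 5 + 8 + 10 = 26 bits.

Unary([2, 4, 7, 9]) = 11011110111111101111111110 (26 bits)


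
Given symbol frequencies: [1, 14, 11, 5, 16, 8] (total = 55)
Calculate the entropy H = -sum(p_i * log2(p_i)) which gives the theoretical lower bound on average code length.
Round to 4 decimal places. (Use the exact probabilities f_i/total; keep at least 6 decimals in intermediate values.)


Per-symbol terms -p_i * log2(p_i) with p_i = f_i/55:
  p = 1/55 = 0.018182: log2(p) = -5.781360, -p*log2(p) = 0.105116
  p = 14/55 = 0.254545: log2(p) = -1.974005, -p*log2(p) = 0.502474
  p = 11/55 = 0.200000: log2(p) = -2.321928, -p*log2(p) = 0.464386
  p = 5/55 = 0.090909: log2(p) = -3.459432, -p*log2(p) = 0.314494
  p = 16/55 = 0.290909: log2(p) = -1.781360, -p*log2(p) = 0.518214
  p = 8/55 = 0.145455: log2(p) = -2.781360, -p*log2(p) = 0.404561
H = 0.105116 + 0.502474 + 0.464386 + 0.314494 + 0.518214 + 0.404561 = 2.309245

H = 2.3092 bits/symbol


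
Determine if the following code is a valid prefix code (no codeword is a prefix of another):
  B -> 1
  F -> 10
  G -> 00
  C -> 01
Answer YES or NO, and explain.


Checking each pair (does one codeword prefix another?):
  B='1' vs F='10': prefix -- VIOLATION

NO -- this is NOT a valid prefix code. B (1) is a prefix of F (10).


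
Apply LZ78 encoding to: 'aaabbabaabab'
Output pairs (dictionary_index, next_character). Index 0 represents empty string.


LZ78 encoding steps:
Dictionary: {0: ''}
Step 1: w='' (idx 0), next='a' -> output (0, 'a'), add 'a' as idx 1
Step 2: w='a' (idx 1), next='a' -> output (1, 'a'), add 'aa' as idx 2
Step 3: w='' (idx 0), next='b' -> output (0, 'b'), add 'b' as idx 3
Step 4: w='b' (idx 3), next='a' -> output (3, 'a'), add 'ba' as idx 4
Step 5: w='ba' (idx 4), next='a' -> output (4, 'a'), add 'baa' as idx 5
Step 6: w='ba' (idx 4), next='b' -> output (4, 'b'), add 'bab' as idx 6


Encoded: [(0, 'a'), (1, 'a'), (0, 'b'), (3, 'a'), (4, 'a'), (4, 'b')]


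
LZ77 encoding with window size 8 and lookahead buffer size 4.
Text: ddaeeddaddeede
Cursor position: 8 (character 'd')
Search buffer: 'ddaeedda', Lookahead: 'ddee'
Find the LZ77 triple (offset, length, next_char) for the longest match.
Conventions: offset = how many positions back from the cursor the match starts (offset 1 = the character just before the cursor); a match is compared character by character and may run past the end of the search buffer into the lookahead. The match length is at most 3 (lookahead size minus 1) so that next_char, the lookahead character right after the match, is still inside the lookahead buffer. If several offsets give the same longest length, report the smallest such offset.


Try each offset into the search buffer:
  offset=1 (pos 7, char 'a'): match length 0
  offset=2 (pos 6, char 'd'): match length 1
  offset=3 (pos 5, char 'd'): match length 2
  offset=4 (pos 4, char 'e'): match length 0
  offset=5 (pos 3, char 'e'): match length 0
  offset=6 (pos 2, char 'a'): match length 0
  offset=7 (pos 1, char 'd'): match length 1
  offset=8 (pos 0, char 'd'): match length 2
Longest match has length 2, found at offsets 3, 8; take the smallest, offset 3.
next_char = character at position 8 + 2 = 10 -> 'e'

Best match: offset=3, length=2 (matching 'dd' starting at position 5)
LZ77 triple: (3, 2, 'e')


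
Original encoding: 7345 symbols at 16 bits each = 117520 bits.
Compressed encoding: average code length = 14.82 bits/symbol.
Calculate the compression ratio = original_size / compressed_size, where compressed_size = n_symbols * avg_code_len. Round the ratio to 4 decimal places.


original_size = n_symbols * orig_bits = 7345 * 16 = 117520 bits
compressed_size = n_symbols * avg_code_len = 7345 * 14.82 = 108852.9 bits
ratio = original_size / compressed_size = 117520 / 108852.9 = 1.0796

Compression ratio = 1.0796


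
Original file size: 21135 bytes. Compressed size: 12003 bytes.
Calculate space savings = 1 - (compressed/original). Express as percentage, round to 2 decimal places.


ratio = compressed/original = 12003/21135 = 0.567921
savings = 1 - ratio = 1 - 0.567921 = 0.432079
as a percentage: 0.432079 * 100 = 43.21%

Space savings = 1 - 12003/21135 = 43.21%


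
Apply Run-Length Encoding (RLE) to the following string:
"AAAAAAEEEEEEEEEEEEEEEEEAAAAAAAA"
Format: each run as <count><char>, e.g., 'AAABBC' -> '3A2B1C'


Scanning runs left to right:
  i=0: run of 'A' x 6 -> '6A'
  i=6: run of 'E' x 17 -> '17E'
  i=23: run of 'A' x 8 -> '8A'

RLE = 6A17E8A


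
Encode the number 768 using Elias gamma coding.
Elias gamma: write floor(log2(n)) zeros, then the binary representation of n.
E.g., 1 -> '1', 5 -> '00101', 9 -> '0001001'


num_bits = floor(log2(768)) + 1 = 10
leading_zeros = num_bits - 1 = 9
binary(768) = 1100000000

Elias gamma(768) = '000000000' + '1100000000' = 0000000001100000000 (19 bits)


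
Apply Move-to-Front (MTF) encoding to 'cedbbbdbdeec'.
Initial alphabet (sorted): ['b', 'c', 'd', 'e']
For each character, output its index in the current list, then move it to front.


MTF encoding:
'c': index 1 in ['b', 'c', 'd', 'e'] -> ['c', 'b', 'd', 'e']
'e': index 3 in ['c', 'b', 'd', 'e'] -> ['e', 'c', 'b', 'd']
'd': index 3 in ['e', 'c', 'b', 'd'] -> ['d', 'e', 'c', 'b']
'b': index 3 in ['d', 'e', 'c', 'b'] -> ['b', 'd', 'e', 'c']
'b': index 0 in ['b', 'd', 'e', 'c'] -> ['b', 'd', 'e', 'c']
'b': index 0 in ['b', 'd', 'e', 'c'] -> ['b', 'd', 'e', 'c']
'd': index 1 in ['b', 'd', 'e', 'c'] -> ['d', 'b', 'e', 'c']
'b': index 1 in ['d', 'b', 'e', 'c'] -> ['b', 'd', 'e', 'c']
'd': index 1 in ['b', 'd', 'e', 'c'] -> ['d', 'b', 'e', 'c']
'e': index 2 in ['d', 'b', 'e', 'c'] -> ['e', 'd', 'b', 'c']
'e': index 0 in ['e', 'd', 'b', 'c'] -> ['e', 'd', 'b', 'c']
'c': index 3 in ['e', 'd', 'b', 'c'] -> ['c', 'e', 'd', 'b']


Output: [1, 3, 3, 3, 0, 0, 1, 1, 1, 2, 0, 3]


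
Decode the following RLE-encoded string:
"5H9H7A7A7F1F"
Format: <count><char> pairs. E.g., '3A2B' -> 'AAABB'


Expanding each <count><char> pair:
  5H -> 'HHHHH'
  9H -> 'HHHHHHHHH'
  7A -> 'AAAAAAA'
  7A -> 'AAAAAAA'
  7F -> 'FFFFFFF'
  1F -> 'F'

Decoded = HHHHHHHHHHHHHHAAAAAAAAAAAAAAFFFFFFFF


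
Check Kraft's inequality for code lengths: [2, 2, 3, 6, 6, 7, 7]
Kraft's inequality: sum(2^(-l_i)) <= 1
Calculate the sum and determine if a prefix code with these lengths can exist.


Sum = 2^(-2) + 2^(-2) + 2^(-3) + 2^(-6) + 2^(-6) + 2^(-7) + 2^(-7)
    = 0.25 + 0.25 + 0.125 + 0.015625 + 0.015625 + 0.0078125 + 0.0078125
    = 86/128 = 0.671875
Since 0.671875 <= 1, Kraft's inequality IS satisfied.
A prefix code with these lengths CAN exist.

Kraft sum = 0.671875. Satisfied.


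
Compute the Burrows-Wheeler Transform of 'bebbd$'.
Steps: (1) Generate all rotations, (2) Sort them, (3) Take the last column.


Rotations (sorted):
  0: $bebbd -> last char: d
  1: bbd$be -> last char: e
  2: bd$beb -> last char: b
  3: bebbd$ -> last char: $
  4: d$bebb -> last char: b
  5: ebbd$b -> last char: b


BWT = deb$bb


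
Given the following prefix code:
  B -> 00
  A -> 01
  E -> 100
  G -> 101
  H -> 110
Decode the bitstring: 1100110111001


Decoding step by step:
Bits 110 -> H
Bits 01 -> A
Bits 101 -> G
Bits 110 -> H
Bits 01 -> A


Decoded message: HAGHA


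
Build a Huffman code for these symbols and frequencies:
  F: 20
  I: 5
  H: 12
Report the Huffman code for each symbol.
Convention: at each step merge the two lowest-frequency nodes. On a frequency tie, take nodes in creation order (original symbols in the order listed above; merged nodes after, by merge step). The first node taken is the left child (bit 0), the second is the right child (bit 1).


Huffman tree construction:
Step 1: Merge I(5) + H(12) = 17
Step 2: Merge (I+H)(17) + F(20) = 37
Read each symbol's code off the tree from the root (left child = 0, right child = 1).

Codes:
  F: 1 (length 1)
  I: 00 (length 2)
  H: 01 (length 2)
Average code length: 54/37 = 1.4595 bits/symbol


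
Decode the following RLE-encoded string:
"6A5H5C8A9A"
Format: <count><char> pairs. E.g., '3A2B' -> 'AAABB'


Expanding each <count><char> pair:
  6A -> 'AAAAAA'
  5H -> 'HHHHH'
  5C -> 'CCCCC'
  8A -> 'AAAAAAAA'
  9A -> 'AAAAAAAAA'

Decoded = AAAAAAHHHHHCCCCCAAAAAAAAAAAAAAAAA


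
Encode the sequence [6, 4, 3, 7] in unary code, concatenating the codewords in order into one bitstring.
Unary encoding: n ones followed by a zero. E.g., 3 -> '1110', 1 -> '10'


Encode each number as n ones followed by a terminating 0:
  6 -> 1111110 (7 bits)
  4 -> 11110 (5 bits)
  3 -> 1110 (4 bits)
  7 -> 11111110 (8 bits)
Total length = 7 + 5 + 4 + 8 = 24 bits.

Unary([6, 4, 3, 7]) = 111111011110111011111110 (24 bits)


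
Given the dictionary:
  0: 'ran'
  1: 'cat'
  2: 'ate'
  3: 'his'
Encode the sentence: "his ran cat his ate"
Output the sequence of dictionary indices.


Look up each word in the dictionary:
  'his' -> 3
  'ran' -> 0
  'cat' -> 1
  'his' -> 3
  'ate' -> 2

Encoded: [3, 0, 1, 3, 2]


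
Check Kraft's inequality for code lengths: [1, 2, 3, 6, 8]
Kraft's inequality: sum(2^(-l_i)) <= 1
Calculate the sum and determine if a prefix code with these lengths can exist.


Sum = 2^(-1) + 2^(-2) + 2^(-3) + 2^(-6) + 2^(-8)
    = 0.5 + 0.25 + 0.125 + 0.015625 + 0.00390625
    = 229/256 = 0.89453125
Since 0.89453125 <= 1, Kraft's inequality IS satisfied.
A prefix code with these lengths CAN exist.

Kraft sum = 0.89453125. Satisfied.


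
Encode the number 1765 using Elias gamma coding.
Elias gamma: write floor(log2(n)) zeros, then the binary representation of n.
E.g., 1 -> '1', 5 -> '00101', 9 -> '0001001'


num_bits = floor(log2(1765)) + 1 = 11
leading_zeros = num_bits - 1 = 10
binary(1765) = 11011100101

Elias gamma(1765) = '0000000000' + '11011100101' = 000000000011011100101 (21 bits)


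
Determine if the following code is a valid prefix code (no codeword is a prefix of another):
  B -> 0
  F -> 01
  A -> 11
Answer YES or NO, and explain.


Checking each pair (does one codeword prefix another?):
  B='0' vs F='01': prefix -- VIOLATION

NO -- this is NOT a valid prefix code. B (0) is a prefix of F (01).


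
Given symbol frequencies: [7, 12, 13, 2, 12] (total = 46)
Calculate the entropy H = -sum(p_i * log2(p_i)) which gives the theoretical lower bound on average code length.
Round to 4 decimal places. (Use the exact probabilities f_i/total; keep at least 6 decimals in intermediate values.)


Per-symbol terms -p_i * log2(p_i) with p_i = f_i/46:
  p = 7/46 = 0.152174: log2(p) = -2.716207, -p*log2(p) = 0.413336
  p = 12/46 = 0.260870: log2(p) = -1.938599, -p*log2(p) = 0.505722
  p = 13/46 = 0.282609: log2(p) = -1.823122, -p*log2(p) = 0.515230
  p = 2/46 = 0.043478: log2(p) = -4.523562, -p*log2(p) = 0.196677
  p = 12/46 = 0.260870: log2(p) = -1.938599, -p*log2(p) = 0.505722
H = 0.413336 + 0.505722 + 0.515230 + 0.196677 + 0.505722 = 2.136687

H = 2.1367 bits/symbol


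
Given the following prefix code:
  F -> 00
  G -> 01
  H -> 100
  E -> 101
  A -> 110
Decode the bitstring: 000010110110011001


Decoding step by step:
Bits 00 -> F
Bits 00 -> F
Bits 101 -> E
Bits 101 -> E
Bits 100 -> H
Bits 110 -> A
Bits 01 -> G


Decoded message: FFEEHAG


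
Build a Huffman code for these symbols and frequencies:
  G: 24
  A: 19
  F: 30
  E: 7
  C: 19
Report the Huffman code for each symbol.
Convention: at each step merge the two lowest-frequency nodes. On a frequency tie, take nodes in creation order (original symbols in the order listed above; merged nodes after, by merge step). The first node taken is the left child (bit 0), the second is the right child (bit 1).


Huffman tree construction:
Step 1: Merge E(7) + A(19) = 26
Step 2: Merge C(19) + G(24) = 43
Step 3: Merge (E+A)(26) + F(30) = 56
Step 4: Merge (C+G)(43) + ((E+A)+F)(56) = 99
Read each symbol's code off the tree from the root (left child = 0, right child = 1).

Codes:
  G: 01 (length 2)
  A: 101 (length 3)
  F: 11 (length 2)
  E: 100 (length 3)
  C: 00 (length 2)
Average code length: 224/99 = 2.2626 bits/symbol


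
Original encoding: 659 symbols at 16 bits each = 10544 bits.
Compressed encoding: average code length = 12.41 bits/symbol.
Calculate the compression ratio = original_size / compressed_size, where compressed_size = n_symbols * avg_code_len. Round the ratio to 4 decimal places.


original_size = n_symbols * orig_bits = 659 * 16 = 10544 bits
compressed_size = n_symbols * avg_code_len = 659 * 12.41 = 8178.19 bits
ratio = original_size / compressed_size = 10544 / 8178.19 = 1.2893

Compression ratio = 1.2893


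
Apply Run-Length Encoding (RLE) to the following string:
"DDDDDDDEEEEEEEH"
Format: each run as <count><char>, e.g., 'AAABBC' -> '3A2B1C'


Scanning runs left to right:
  i=0: run of 'D' x 7 -> '7D'
  i=7: run of 'E' x 7 -> '7E'
  i=14: run of 'H' x 1 -> '1H'

RLE = 7D7E1H


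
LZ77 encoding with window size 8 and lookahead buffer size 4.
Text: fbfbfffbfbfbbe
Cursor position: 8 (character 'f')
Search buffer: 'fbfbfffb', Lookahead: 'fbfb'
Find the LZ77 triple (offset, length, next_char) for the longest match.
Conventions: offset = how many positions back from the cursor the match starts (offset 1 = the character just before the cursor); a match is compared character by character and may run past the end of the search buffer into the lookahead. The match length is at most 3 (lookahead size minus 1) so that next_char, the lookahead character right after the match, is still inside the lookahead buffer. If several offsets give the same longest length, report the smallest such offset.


Try each offset into the search buffer:
  offset=1 (pos 7, char 'b'): match length 0
  offset=2 (pos 6, char 'f'): match length 3
  offset=3 (pos 5, char 'f'): match length 1
  offset=4 (pos 4, char 'f'): match length 1
  offset=5 (pos 3, char 'b'): match length 0
  offset=6 (pos 2, char 'f'): match length 3
  offset=7 (pos 1, char 'b'): match length 0
  offset=8 (pos 0, char 'f'): match length 3
Longest match has length 3, found at offsets 2, 6, 8; take the smallest, offset 2.
next_char = character at position 8 + 3 = 11 -> 'b'

Best match: offset=2, length=3 (matching 'fbf' starting at position 6)
LZ77 triple: (2, 3, 'b')


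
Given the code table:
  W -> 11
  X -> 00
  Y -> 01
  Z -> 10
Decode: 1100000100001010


Decoding:
11 -> W
00 -> X
00 -> X
01 -> Y
00 -> X
00 -> X
10 -> Z
10 -> Z


Result: WXXYXXZZ


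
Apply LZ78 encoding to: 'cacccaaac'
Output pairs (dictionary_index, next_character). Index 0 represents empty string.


LZ78 encoding steps:
Dictionary: {0: ''}
Step 1: w='' (idx 0), next='c' -> output (0, 'c'), add 'c' as idx 1
Step 2: w='' (idx 0), next='a' -> output (0, 'a'), add 'a' as idx 2
Step 3: w='c' (idx 1), next='c' -> output (1, 'c'), add 'cc' as idx 3
Step 4: w='c' (idx 1), next='a' -> output (1, 'a'), add 'ca' as idx 4
Step 5: w='a' (idx 2), next='a' -> output (2, 'a'), add 'aa' as idx 5
Step 6: w='c' (idx 1), end of input -> output (1, '')


Encoded: [(0, 'c'), (0, 'a'), (1, 'c'), (1, 'a'), (2, 'a'), (1, '')]


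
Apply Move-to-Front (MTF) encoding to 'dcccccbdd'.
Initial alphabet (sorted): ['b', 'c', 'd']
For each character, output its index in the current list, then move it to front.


MTF encoding:
'd': index 2 in ['b', 'c', 'd'] -> ['d', 'b', 'c']
'c': index 2 in ['d', 'b', 'c'] -> ['c', 'd', 'b']
'c': index 0 in ['c', 'd', 'b'] -> ['c', 'd', 'b']
'c': index 0 in ['c', 'd', 'b'] -> ['c', 'd', 'b']
'c': index 0 in ['c', 'd', 'b'] -> ['c', 'd', 'b']
'c': index 0 in ['c', 'd', 'b'] -> ['c', 'd', 'b']
'b': index 2 in ['c', 'd', 'b'] -> ['b', 'c', 'd']
'd': index 2 in ['b', 'c', 'd'] -> ['d', 'b', 'c']
'd': index 0 in ['d', 'b', 'c'] -> ['d', 'b', 'c']


Output: [2, 2, 0, 0, 0, 0, 2, 2, 0]


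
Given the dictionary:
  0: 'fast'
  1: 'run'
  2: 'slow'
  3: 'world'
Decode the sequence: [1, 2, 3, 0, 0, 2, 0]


Look up each index in the dictionary:
  1 -> 'run'
  2 -> 'slow'
  3 -> 'world'
  0 -> 'fast'
  0 -> 'fast'
  2 -> 'slow'
  0 -> 'fast'

Decoded: "run slow world fast fast slow fast"


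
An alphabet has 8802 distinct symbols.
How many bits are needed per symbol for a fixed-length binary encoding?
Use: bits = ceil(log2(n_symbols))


log2(8802) = 13.1036
Bracket: 2^13 = 8192 < 8802 <= 2^14 = 16384
So ceil(log2(8802)) = 14

bits = ceil(log2(8802)) = ceil(13.1036) = 14 bits


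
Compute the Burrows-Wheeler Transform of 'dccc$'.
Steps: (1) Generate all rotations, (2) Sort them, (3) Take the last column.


Rotations (sorted):
  0: $dccc -> last char: c
  1: c$dcc -> last char: c
  2: cc$dc -> last char: c
  3: ccc$d -> last char: d
  4: dccc$ -> last char: $


BWT = cccd$


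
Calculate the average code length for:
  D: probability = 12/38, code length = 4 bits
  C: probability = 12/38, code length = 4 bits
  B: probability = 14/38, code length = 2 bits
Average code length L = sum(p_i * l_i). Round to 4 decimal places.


Weighted contributions p_i * l_i:
  D: (12/38) * 4 = 48/38
  C: (12/38) * 4 = 48/38
  B: (14/38) * 2 = 28/38
Sum = (48 + 48 + 28)/38 = 124/38

L = 124/38 = 3.2632 bits/symbol


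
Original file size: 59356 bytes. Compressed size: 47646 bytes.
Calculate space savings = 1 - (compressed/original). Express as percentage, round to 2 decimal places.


ratio = compressed/original = 47646/59356 = 0.802716
savings = 1 - ratio = 1 - 0.802716 = 0.197284
as a percentage: 0.197284 * 100 = 19.73%

Space savings = 1 - 47646/59356 = 19.73%


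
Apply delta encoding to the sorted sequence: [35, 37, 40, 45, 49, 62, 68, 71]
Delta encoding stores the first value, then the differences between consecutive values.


First value: 35
Deltas:
  37 - 35 = 2
  40 - 37 = 3
  45 - 40 = 5
  49 - 45 = 4
  62 - 49 = 13
  68 - 62 = 6
  71 - 68 = 3


Delta encoded: [35, 2, 3, 5, 4, 13, 6, 3]


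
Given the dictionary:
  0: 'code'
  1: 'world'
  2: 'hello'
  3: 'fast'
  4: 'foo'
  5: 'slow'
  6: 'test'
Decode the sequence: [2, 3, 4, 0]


Look up each index in the dictionary:
  2 -> 'hello'
  3 -> 'fast'
  4 -> 'foo'
  0 -> 'code'

Decoded: "hello fast foo code"


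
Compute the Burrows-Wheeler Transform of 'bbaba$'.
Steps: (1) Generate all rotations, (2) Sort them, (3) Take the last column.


Rotations (sorted):
  0: $bbaba -> last char: a
  1: a$bbab -> last char: b
  2: aba$bb -> last char: b
  3: ba$bba -> last char: a
  4: baba$b -> last char: b
  5: bbaba$ -> last char: $


BWT = abbab$


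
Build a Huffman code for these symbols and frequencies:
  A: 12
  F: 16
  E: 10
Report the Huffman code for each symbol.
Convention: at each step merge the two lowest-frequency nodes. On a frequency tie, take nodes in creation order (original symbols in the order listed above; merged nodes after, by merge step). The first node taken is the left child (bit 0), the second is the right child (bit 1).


Huffman tree construction:
Step 1: Merge E(10) + A(12) = 22
Step 2: Merge F(16) + (E+A)(22) = 38
Read each symbol's code off the tree from the root (left child = 0, right child = 1).

Codes:
  A: 11 (length 2)
  F: 0 (length 1)
  E: 10 (length 2)
Average code length: 60/38 = 1.5789 bits/symbol


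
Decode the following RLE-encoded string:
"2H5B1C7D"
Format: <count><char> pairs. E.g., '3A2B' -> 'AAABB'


Expanding each <count><char> pair:
  2H -> 'HH'
  5B -> 'BBBBB'
  1C -> 'C'
  7D -> 'DDDDDDD'

Decoded = HHBBBBBCDDDDDDD


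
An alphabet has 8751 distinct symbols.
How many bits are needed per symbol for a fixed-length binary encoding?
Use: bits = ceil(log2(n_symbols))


log2(8751) = 13.0952
Bracket: 2^13 = 8192 < 8751 <= 2^14 = 16384
So ceil(log2(8751)) = 14

bits = ceil(log2(8751)) = ceil(13.0952) = 14 bits


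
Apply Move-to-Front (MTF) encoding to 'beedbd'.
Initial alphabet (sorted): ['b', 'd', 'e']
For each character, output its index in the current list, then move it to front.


MTF encoding:
'b': index 0 in ['b', 'd', 'e'] -> ['b', 'd', 'e']
'e': index 2 in ['b', 'd', 'e'] -> ['e', 'b', 'd']
'e': index 0 in ['e', 'b', 'd'] -> ['e', 'b', 'd']
'd': index 2 in ['e', 'b', 'd'] -> ['d', 'e', 'b']
'b': index 2 in ['d', 'e', 'b'] -> ['b', 'd', 'e']
'd': index 1 in ['b', 'd', 'e'] -> ['d', 'b', 'e']


Output: [0, 2, 0, 2, 2, 1]


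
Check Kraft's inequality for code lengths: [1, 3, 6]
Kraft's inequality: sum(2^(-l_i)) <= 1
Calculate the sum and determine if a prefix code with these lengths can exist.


Sum = 2^(-1) + 2^(-3) + 2^(-6)
    = 0.5 + 0.125 + 0.015625
    = 41/64 = 0.640625
Since 0.640625 <= 1, Kraft's inequality IS satisfied.
A prefix code with these lengths CAN exist.

Kraft sum = 0.640625. Satisfied.
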